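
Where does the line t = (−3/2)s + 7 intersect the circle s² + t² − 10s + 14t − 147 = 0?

Express t = (14 − 3s)/2 and substitute into the circle:
13s² − 208s = 0  ⟹  s² − 16s = 0
s = 16 or s = 0, giving (16, −17) and (0, 7).

(0, 7) and (16, −17)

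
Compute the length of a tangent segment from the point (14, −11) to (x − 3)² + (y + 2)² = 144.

√58

Centre (3, −2), r² = 144. |PO|² = (11)² + (−9)² = 202.
The tangent meets the radius at right angles, so tangent² = |PO|² − r² = 202 − 144 = 58.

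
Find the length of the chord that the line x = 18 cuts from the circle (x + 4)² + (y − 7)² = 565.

18

The line gives x = 18. Substituting into the circle:
y² − 14y − 32 = 0
y = 16 or y = −2, giving (18, 16) and (18, −2).
|(18, 16) − (18, −2)| = √((0)² + (18)²) = 18.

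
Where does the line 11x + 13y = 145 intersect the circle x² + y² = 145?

(−1, 12) and (12, 1)

From the line, y = (145 − 11x)/13. Substituting:
290x² − 3190x − 3480 = 0  ⟹  x² − 11x − 12 = 0
x = 12 or x = −1, giving (12, 1) and (−1, 12).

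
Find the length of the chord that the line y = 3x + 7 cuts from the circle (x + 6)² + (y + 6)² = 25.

From the line, y = 3x + 7. Substituting:
10x² + 90x + 180 = 0  ⟹  x² + 9x + 18 = 0
x = −3 or x = −6, giving (−3, −2) and (−6, −11).
Chord length = distance between (−3, −2) and (−6, −11) = √90 = 3√10.

3√10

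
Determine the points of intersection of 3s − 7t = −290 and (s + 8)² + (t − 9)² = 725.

From the line, t = (290 + 3s)/7. Substituting:
58s² + 2146s + 19140 = 0  ⟹  s² + 37s + 330 = 0
s = −15 or s = −22, giving (−15, 35) and (−22, 32).

(−22, 32) and (−15, 35)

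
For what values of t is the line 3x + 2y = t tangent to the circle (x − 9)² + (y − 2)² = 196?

The line touches the circle iff its distance from (9, 2) is 14:
|3·9 + 2·2 − t| / √13 = 14
|t − (31)| = 14√13.

t = 31 ± 14√13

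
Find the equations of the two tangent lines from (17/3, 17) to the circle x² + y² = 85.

Let a tangent through (17/3, 17) have slope m. Its distance from (0, 0) must equal √85:
[m·(−17/3) − (−17)]² = 85(m² + 1)
14m² + 51m − 54 = 0, so m = −9/2 or m = 6/7.
With m = −9/2: 9x + 2y = 85. With m = 6/7: 6x − 7y = −85.

9x + 2y = 85 and 6x − 7y = −85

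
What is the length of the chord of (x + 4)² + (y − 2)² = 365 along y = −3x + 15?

From the line, y = −3x + 15. Substituting:
10x² − 70x − 180 = 0  ⟹  x² − 7x − 18 = 0
x = 9 or x = −2, giving (9, −12) and (−2, 21).
Chord length = distance between (9, −12) and (−2, 21) = √1210 = 11√10.

11√10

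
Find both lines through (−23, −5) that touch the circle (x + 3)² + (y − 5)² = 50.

x − y = −18 and x − 7y = 12

Let a tangent through (−23, −5) have slope m. Its distance from (−3, 5) must equal 5√2:
[m·(20) − (10)]² = 50(m² + 1)
7m² − 8m + 1 = 0, so m = 1 or m = 1/7.
With m = 1: x − y = −18. With m = 1/7: x − 7y = 12.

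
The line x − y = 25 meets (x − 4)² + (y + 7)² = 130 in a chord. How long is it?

8√2

The distance from (4, −7) to the line is 14/√2, and r² = 130.
Chord = 2√(r² − d²) = 2·√(32) = 8√2.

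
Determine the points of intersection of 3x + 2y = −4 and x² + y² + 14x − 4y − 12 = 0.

(−8, 10) and (0, −2)

Substitute y = (−4 − 3x)/2:
13x² + 104x = 0  ⟹  x² + 8x = 0
x = 0 or x = −8, giving (0, −2) and (−8, 10).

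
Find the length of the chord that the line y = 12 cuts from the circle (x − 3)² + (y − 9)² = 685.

Substitute y = 12:
x² − 6x − 667 = 0
x = 29 or x = −23, giving (29, 12) and (−23, 12).
|(29, 12) − (−23, 12)| = √((52)² + (0)²) = 52.

52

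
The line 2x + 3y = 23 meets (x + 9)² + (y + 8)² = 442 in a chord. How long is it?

Substitute y = (23 − 2x)/3:
13x² − 26x − 1040 = 0  ⟹  x² − 2x − 80 = 0
x = 10 or x = −8, giving (10, 1) and (−8, 13).
Chord length = distance between (10, 1) and (−8, 13) = √468 = 6√13.

6√13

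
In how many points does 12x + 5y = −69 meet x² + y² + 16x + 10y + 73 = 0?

1

d² = (12·(−8) + 5·(−5) − (−69))²/169 = 16; r² = 16.
Since d² = r², the line is tangent.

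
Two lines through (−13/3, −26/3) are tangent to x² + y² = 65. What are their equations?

Let a tangent through (−13/3, −26/3) have slope m. Its distance from (0, 0) must equal √65:
[m·(13/3) − (26/3)]² = 65(m² + 1)
32m² + 52m − 7 = 0, so m = 1/8 or m = −7/4.
With m = 1/8: x − 8y = 65. With m = −7/4: 7x + 4y = −65.

x − 8y = 65 and 7x + 4y = −65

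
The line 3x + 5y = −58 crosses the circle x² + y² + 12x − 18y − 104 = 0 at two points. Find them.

(−16, −2) and (−11, −5)

From the line, y = (−58 − 3x)/5. Substituting:
34x² + 918x + 5984 = 0  ⟹  x² + 27x + 176 = 0
x = −11 or x = −16, giving (−11, −5) and (−16, −2).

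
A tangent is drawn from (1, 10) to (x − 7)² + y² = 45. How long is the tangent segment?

√91

Centre (7, 0), r² = 45. |PO|² = (−6)² + (10)² = 136.
The tangent meets the radius at right angles, so tangent² = |PO|² − r² = 136 − 45 = 91.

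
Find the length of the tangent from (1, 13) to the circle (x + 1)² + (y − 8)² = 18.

√11

The centre is (−1, 8) and r = 3√2. The square of the distance from P to the centre is 4 + 25 = 29.
Power of the point: PT² = |PO|² − r² = 11, so PT = √11.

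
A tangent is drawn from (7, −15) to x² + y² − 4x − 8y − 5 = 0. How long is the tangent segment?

With centre O = (2, 4), |OP|² = 386 and r² = 25.
Power of the point: PT² = |PO|² − r² = 361, so PT = 19.

19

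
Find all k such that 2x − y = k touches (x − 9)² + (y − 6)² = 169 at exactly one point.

k = 12 ± 13√5

For a tangent, require d(centre, line) = r = 13.
|2·9 − 1·6 − k| / √5 = 13
|k − (12)| = 13√5.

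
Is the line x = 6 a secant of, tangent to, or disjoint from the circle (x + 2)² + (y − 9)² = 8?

d² = (1·(−2) + 0·9 − (6))² = 64; r² = 8.
Since d² > r², the line lies outside the circle.

disjoint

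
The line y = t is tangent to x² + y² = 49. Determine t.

t = −7 or t = 7

The line touches the circle iff its distance from (0, 0) is 7:
|0·0 + 1·0 − t| / √1 = 7
|t| = 7, so t = 7 or t = −7.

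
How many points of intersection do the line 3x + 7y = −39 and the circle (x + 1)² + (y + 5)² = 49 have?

Substituting the line into the circle gives 58x² + 122x − 2336 = 0.
Δ = 14884 − (−541952) = 556836.
Two real roots: the line is a secant.

2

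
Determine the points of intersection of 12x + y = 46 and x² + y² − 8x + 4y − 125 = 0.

Substitute y = −12x + 46:
145x² − 1160x + 2175 = 0  ⟹  x² − 8x + 15 = 0
x = 5 or x = 3, giving (5, −14) and (3, 10).

(3, 10) and (5, −14)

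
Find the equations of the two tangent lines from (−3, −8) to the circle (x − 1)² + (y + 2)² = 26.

Write the tangent as mx − y + (−8 − m·(−3)) = 0 and set its distance from the centre to √26:
[m·(4) − (6)]² = 26(m² + 1)
5m² + 24m − 5 = 0, so m = −5 or m = 1/5.
With m = −5: 5x + y = −23. With m = 1/5: x − 5y = 37.

5x + y = −23 and x − 5y = 37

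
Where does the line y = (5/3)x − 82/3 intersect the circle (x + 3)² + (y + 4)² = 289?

Substitute y = (−82 + 5x)/3:
34x² − 646x + 2380 = 0  ⟹  x² − 19x + 70 = 0
x = 14 or x = 5, giving (14, −4) and (5, −19).

(5, −19) and (14, −4)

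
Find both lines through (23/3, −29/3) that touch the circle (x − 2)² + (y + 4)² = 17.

Let a tangent through (23/3, −29/3) have slope m. Its distance from (2, −4) must equal √17:
[m·(−17/3) − (17/3)]² = 17(m² + 1)
4m² + 17m + 4 = 0, so m = −4 or m = −1/4.
With m = −4: 4x + y = 21. With m = −1/4: x + 4y = −31.

4x + y = 21 and x + 4y = −31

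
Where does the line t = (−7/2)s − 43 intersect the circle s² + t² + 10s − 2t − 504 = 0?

From the line, t = (−86 − 7s)/2. Substituting:
53s² + 1272s + 5724 = 0  ⟹  s² + 24s + 108 = 0
s = −6 or s = −18, giving (−6, −22) and (−18, 20).

(−18, 20) and (−6, −22)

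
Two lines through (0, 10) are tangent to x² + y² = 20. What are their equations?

2x − y = −10 and 2x + y = 10

Write the tangent as mx − y + (10 − m·(0)) = 0 and set its distance from the centre to 2√5:
(0m − (−10))² = 20(m² + 1)
m² − 4 = 0, so m = 2 or m = −2.
With m = 2: 2x − y = −10. With m = −2: 2x + y = 10.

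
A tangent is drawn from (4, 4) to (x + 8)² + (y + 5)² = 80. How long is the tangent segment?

√145

With centre O = (−8, −5), |OP|² = 225 and r² = 80.
Power of the point: PT² = |PO|² − r² = 145, so PT = √145.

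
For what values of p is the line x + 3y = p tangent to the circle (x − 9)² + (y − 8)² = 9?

p = 33 ± 3√10

The line touches the circle iff its distance from (9, 8) is 3:
|1·9 + 3·8 − p| / √10 = 3
|p − (33)| = 3√10.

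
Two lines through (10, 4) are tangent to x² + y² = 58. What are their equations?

7x − 3y = 58 and 3x + 7y = 58

Write the tangent as mx − y + (4 − m·(10)) = 0 and set its distance from the centre to √58:
(−10m − (−4))² = 58(m² + 1)
21m² − 40m − 21 = 0, so m = 7/3 or m = −3/7.
Through (10, 4) these give 7x − 3y = 58 and 3x + 7y = 58.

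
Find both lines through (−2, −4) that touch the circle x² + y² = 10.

x − 3y = 10 and 3x + y = −10

Let a tangent through (−2, −4) have slope m. Its distance from (0, 0) must equal √10:
(2m − (4))² = 10(m² + 1)
3m² + 8m − 3 = 0, so m = 1/3 or m = −3.
With m = 1/3: x − 3y = 10. With m = −3: 3x + y = −10.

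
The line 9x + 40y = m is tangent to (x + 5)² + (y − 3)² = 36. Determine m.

m = −171 or m = 321

For a tangent, require d(centre, line) = r = 6.
|9·(−5) + 40·3 − m| / √1681 = 6
|m − (75)| = 6·41, so m = 321 or m = −171.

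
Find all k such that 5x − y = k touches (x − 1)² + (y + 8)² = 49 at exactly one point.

k = 13 ± 7√26

For a tangent, require d(centre, line) = r = 7.
|5·1 − 1·(−8) − k| / √26 = 7
|k − (13)| = 7√26.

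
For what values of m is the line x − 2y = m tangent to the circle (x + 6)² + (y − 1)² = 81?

m = −8 ± 9√5

The line touches the circle iff its distance from (−6, 1) is 9:
|1·(−6) − 2·1 − m| / √5 = 9
|m − (−8)| = 9√5.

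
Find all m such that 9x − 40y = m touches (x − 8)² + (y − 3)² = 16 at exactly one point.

Tangency holds when the distance from the centre (8, 3) to the line equals the radius 4:
|9·8 − 40·3 − m| / √1681 = 4
|m − (−48)| = 4·41, so m = 116 or m = −212.

m = −212 or m = 116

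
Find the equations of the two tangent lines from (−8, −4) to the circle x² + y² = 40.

x + 3y = −20 and 3x − y = −20

Write the tangent as mx − y + (−4 − m·(−8)) = 0 and set its distance from the centre to 2√10:
[m·(8) − (4)]² = 40(m² + 1)
3m² − 8m − 3 = 0, so m = −1/3 or m = 3.
Through (−8, −4) these give x + 3y = −20 and 3x − y = −20.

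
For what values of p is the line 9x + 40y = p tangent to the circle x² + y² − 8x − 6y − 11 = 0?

p = −90 or p = 402

The line touches the circle iff its distance from (4, 3) is 6:
|9·4 + 40·3 − p| / √1681 = 6
|p − (156)| = 6·41, so p = 402 or p = −90.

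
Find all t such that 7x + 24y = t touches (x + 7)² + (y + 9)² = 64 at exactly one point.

The line touches the circle iff its distance from (−7, −9) is 8:
|7·(−7) + 24·(−9) − t| / √625 = 8
|t − (−265)| = 8·25, so t = −65 or t = −465.

t = −465 or t = −65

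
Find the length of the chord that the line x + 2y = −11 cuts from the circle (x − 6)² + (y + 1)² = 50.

2√5

The distance from (6, −1) to the line is 15/√5, and r² = 50.
Chord = 2√(r² − d²) = 2·√(5) = 2√5.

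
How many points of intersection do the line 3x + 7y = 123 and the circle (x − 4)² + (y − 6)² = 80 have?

Substituting the line into the circle gives 58x² − 878x + 3425 = 0.
Δ = 770884 − 794600 = −23716.
No real roots: the line does not meet the circle.

0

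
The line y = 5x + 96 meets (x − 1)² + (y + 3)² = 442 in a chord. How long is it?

Express y = 5x + 96 and substitute into the circle:
26x² + 988x + 9360 = 0  ⟹  x² + 38x + 360 = 0
x = −18 or x = −20, giving (−18, 6) and (−20, −4).
|(−18, 6) − (−20, −4)| = √((2)² + (10)²) = 2√26.

2√26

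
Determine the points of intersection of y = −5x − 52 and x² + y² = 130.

(−11, 3) and (−9, −7)

From the line, y = −5x − 52. Substituting:
26x² + 520x + 2574 = 0  ⟹  x² + 20x + 99 = 0
x = −9 or x = −11, giving (−9, −7) and (−11, 3).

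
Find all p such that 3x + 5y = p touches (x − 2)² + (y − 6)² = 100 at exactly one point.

For a tangent, require d(centre, line) = r = 10.
|3·2 + 5·6 − p| / √34 = 10
|p − (36)| = 10√34.

p = 36 ± 10√34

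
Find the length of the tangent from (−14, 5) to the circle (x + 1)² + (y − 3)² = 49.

2√31

Centre (−1, 3), r² = 49. |PO|² = (−13)² + (2)² = 173.
By the tangent–radius right angle, tangent length = √(|PO|² − r²) = √124 = 2√31.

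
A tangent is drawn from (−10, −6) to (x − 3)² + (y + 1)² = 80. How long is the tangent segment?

√114

Centre (3, −1), r² = 80. |PO|² = (−13)² + (−5)² = 194.
The tangent meets the radius at right angles, so tangent² = |PO|² − r² = 194 − 80 = 114.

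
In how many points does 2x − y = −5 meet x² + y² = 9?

Centre (0, 0), r² = 9. Distance² from centre to line = (5)²/5 = 5.
Since d² < r², the line cuts the circle twice.

2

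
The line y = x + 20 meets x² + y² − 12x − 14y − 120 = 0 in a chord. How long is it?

7√2

Express y = x + 20 and substitute into the circle:
2x² + 14x = 0  ⟹  x² + 7x = 0
x = 0 or x = −7, giving (0, 20) and (−7, 13).
Chord length = distance between (0, 20) and (−7, 13) = √98 = 7√2.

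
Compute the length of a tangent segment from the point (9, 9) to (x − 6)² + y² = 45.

3√5

The centre is (6, 0) and r = 3√5. The square of the distance from P to the centre is 9 + 81 = 90.
By the tangent–radius right angle, tangent length = √(|PO|² − r²) = √45 = 3√5.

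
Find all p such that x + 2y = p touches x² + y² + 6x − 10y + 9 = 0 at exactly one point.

The line touches the circle iff its distance from (−3, 5) is 5:
|1·(−3) + 2·5 − p| / √5 = 5
|p − (7)| = 5√5.

p = 7 ± 5√5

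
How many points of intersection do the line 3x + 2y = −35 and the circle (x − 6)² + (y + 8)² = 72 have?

0

Substituting the line into the circle gives 13x² + 66x + 217 = 0.
Discriminant = (66)² − 4·13·(217) = −6928 < 0.
No real roots: the line does not meet the circle.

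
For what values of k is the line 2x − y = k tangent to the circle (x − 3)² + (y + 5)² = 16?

The line touches the circle iff its distance from (3, −5) is 4:
|2·3 − 1·(−5) − k| / √5 = 4
|k − (11)| = 4√5.

k = 11 ± 4√5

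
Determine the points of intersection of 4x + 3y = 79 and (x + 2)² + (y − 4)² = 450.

Substitute y = (79 − 4x)/3:
25x² − 500x + 475 = 0  ⟹  x² − 20x + 19 = 0
x = 19 or x = 1, giving (19, 1) and (1, 25).

(1, 25) and (19, 1)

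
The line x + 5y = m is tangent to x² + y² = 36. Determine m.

m = ±6√26

For a tangent, require d(centre, line) = r = 6.
|1·0 + 5·0 − m| / √26 = 6
|m| = 6√26.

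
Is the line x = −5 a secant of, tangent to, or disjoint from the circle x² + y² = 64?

secant

d² = (1·0 + 0·0 − (−5))² = 25; r² = 64.
Since d² < r², the line cuts the circle twice.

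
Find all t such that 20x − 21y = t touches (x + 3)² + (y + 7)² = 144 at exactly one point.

For a tangent, require d(centre, line) = r = 12.
|20·(−3) − 21·(−7) − t| / √841 = 12
|t − (87)| = 12·29, so t = 435 or t = −261.

t = −261 or t = 435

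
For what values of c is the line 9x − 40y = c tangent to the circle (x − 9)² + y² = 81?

For a tangent, require d(centre, line) = r = 9.
|9·9 − 40·0 − c| / √1681 = 9
|c − (81)| = 9·41, so c = 450 or c = −288.

c = −288 or c = 450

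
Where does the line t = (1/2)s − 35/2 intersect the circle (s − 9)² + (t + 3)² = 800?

Substitute t = (−35 + s)/2:
5s² − 130s − 2035 = 0  ⟹  s² − 26s − 407 = 0
s = 37 or s = −11, giving (37, 1) and (−11, −23).

(−11, −23) and (37, 1)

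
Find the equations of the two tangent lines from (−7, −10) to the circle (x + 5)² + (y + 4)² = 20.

2x + y = −24 and x − 2y = 13

Let a tangent through (−7, −10) have slope m. Its distance from (−5, −4) must equal 2√5:
[m·(2) − (6)]² = 20(m² + 1)
2m² + 3m − 2 = 0, so m = −2 or m = 1/2.
Through (−7, −10) these give 2x + y = −24 and x − 2y = 13.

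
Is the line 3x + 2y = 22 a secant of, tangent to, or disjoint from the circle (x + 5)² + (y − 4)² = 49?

d² = (3·(−5) + 2·4 − (22))²/13 = 841/13; r² = 49.
Since d² > r², the line lies outside the circle.

disjoint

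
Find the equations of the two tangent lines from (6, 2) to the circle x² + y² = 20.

Let a tangent through (6, 2) have slope m. Its distance from (0, 0) must equal 2√5:
[m·(−6) − (−2)]² = 20(m² + 1)
2m² − 3m − 2 = 0, so m = 2 or m = −1/2.
With m = 2: 2x − y = 10. With m = −1/2: x + 2y = 10.

2x − y = 10 and x + 2y = 10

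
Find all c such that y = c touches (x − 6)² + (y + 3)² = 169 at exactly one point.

Tangency holds when the distance from the centre (6, −3) to the line equals the radius 13:
|0·6 + 1·(−3) − c| / √1 = 13
|c − (−3)| = 13, so c = 10 or c = −16.

c = −16 or c = 10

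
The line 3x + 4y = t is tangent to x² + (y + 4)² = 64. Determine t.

For a tangent, require d(centre, line) = r = 8.
|3·0 + 4·(−4) − t| / √25 = 8
|t − (−16)| = 8·5, so t = 24 or t = −56.

t = −56 or t = 24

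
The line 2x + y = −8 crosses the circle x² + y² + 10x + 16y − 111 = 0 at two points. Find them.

(−7, 6) and (5, −18)

From the line, y = −2x − 8. Substituting:
5x² + 10x − 175 = 0  ⟹  x² + 2x − 35 = 0
x = 5 or x = −7, giving (5, −18) and (−7, 6).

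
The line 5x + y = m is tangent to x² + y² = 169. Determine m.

The line touches the circle iff its distance from (0, 0) is 13:
|5·0 + 1·0 − m| / √26 = 13
|m| = 13√26.

m = ±13√26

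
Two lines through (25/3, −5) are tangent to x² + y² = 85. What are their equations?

6x − 7y = 85 and 9x − 2y = 85

Let a tangent through (25/3, −5) have slope m. Its distance from (0, 0) must equal √85:
[m·(−25/3) − (5)]² = 85(m² + 1)
14m² − 75m + 54 = 0, so m = 6/7 or m = 9/2.
With m = 6/7: 6x − 7y = 85. With m = 9/2: 9x − 2y = 85.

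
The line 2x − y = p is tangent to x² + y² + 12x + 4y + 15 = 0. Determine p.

p = −10 ± 5√5

For a tangent, require d(centre, line) = r = 5.
|2·(−6) − 1·(−2) − p| / √5 = 5
|p − (−10)| = 5√5.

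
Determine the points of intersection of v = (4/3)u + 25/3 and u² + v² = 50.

Express v = (25 + 4u)/3 and substitute into the circle:
25u² + 200u + 175 = 0  ⟹  u² + 8u + 7 = 0
u = −1 or u = −7, giving (−1, 7) and (−7, −1).

(−7, −1) and (−1, 7)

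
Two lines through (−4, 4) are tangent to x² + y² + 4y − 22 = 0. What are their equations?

A line y − (4) = m(x − (−4)) is tangent when its distance from (0, −2) is √26:
[m·(4) − (−6)]² = 26(m² + 1)
5m² − 24m − 5 = 0, so m = −1/5 or m = 5.
Through (−4, 4) these give x + 5y = 16 and 5x − y = −24.

x + 5y = 16 and 5x − y = −24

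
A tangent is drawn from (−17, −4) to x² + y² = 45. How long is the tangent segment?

Centre (0, 0), r² = 45. |PO|² = (−17)² + (−4)² = 305.
By the tangent–radius right angle, tangent length = √(|PO|² − r²) = √260 = 2√65.

2√65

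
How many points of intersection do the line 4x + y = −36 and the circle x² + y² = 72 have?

0

Substituting the line into the circle gives 17x² + 288x + 1224 = 0.
Discriminant = (288)² − 4·17·(1224) = −288 < 0.
No real roots: the line does not meet the circle.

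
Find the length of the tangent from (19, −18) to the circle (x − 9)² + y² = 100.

18

With centre O = (9, 0), |OP|² = 424 and r² = 100.
By the tangent–radius right angle, tangent length = √(|PO|² − r²) = √324 = 18.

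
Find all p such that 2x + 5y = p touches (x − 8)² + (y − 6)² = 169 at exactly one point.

p = 46 ± 13√29

The line touches the circle iff its distance from (8, 6) is 13:
|2·8 + 5·6 − p| / √29 = 13
|p − (46)| = 13√29.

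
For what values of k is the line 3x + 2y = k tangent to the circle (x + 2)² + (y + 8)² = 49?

The line touches the circle iff its distance from (−2, −8) is 7:
|3·(−2) + 2·(−8) − k| / √13 = 7
|k − (−22)| = 7√13.

k = −22 ± 7√13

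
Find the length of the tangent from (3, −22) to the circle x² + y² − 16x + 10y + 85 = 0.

With centre O = (8, −5), |OP|² = 314 and r² = 4.
The tangent meets the radius at right angles, so tangent² = |PO|² − r² = 314 − 4 = 310.

√310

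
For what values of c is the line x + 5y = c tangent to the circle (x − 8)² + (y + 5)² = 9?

c = −17 ± 3√26

For a tangent, require d(centre, line) = r = 3.
|1·8 + 5·(−5) − c| / √26 = 3
|c − (−17)| = 3√26.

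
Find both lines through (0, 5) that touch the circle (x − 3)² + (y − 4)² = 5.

x − 2y = −10 and 2x + y = 5

A line y − (5) = m(x − (0)) is tangent when its distance from (3, 4) is √5:
[m·(3) − (−1)]² = 5(m² + 1)
2m² + 3m − 2 = 0, so m = 1/2 or m = −2.
Through (0, 5) these give x − 2y = −10 and 2x + y = 5.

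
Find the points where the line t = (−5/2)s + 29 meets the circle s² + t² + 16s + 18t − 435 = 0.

Substitute t = (58 − 5s)/2:
29s² − 696s + 3712 = 0  ⟹  s² − 24s + 128 = 0
s = 16 or s = 8, giving (16, −11) and (8, 9).

(8, 9) and (16, −11)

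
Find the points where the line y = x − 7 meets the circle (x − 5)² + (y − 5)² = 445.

(−6, −13) and (23, 16)

Substitute y = x − 7:
2x² − 34x − 276 = 0  ⟹  x² − 17x − 138 = 0
x = 23 or x = −6, giving (23, 16) and (−6, −13).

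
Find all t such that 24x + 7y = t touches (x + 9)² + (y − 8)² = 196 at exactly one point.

t = −510 or t = 190

The line touches the circle iff its distance from (−9, 8) is 14:
|24·(−9) + 7·8 − t| / √625 = 14
|t − (−160)| = 14·25, so t = 190 or t = −510.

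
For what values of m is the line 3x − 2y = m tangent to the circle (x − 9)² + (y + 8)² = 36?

m = 43 ± 6√13

The line touches the circle iff its distance from (9, −8) is 6:
|3·9 − 2·(−8) − m| / √13 = 6
|m − (43)| = 6√13.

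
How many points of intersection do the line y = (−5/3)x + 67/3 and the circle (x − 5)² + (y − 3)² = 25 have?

Centre (5, 3), r² = 25. Distance² from centre to line = (−33)²/34 = 1089/34.
Since d² > r², the line lies outside the circle.

0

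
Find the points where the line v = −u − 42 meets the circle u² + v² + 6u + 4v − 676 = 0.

(−23, −19) and (−20, −22)

Express v = −u − 42 and substitute into the circle:
2u² + 86u + 920 = 0  ⟹  u² + 43u + 460 = 0
u = −20 or u = −23, giving (−20, −22) and (−23, −19).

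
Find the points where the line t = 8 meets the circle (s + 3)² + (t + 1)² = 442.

Substitute t = 8:
s² + 6s − 352 = 0
s = 16 or s = −22, giving (16, 8) and (−22, 8).

(−22, 8) and (16, 8)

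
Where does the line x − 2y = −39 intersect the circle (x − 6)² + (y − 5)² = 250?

Substitute y = (39 + x)/2:
5x² + 10x − 15 = 0  ⟹  x² + 2x − 3 = 0
x = 1 or x = −3, giving (1, 20) and (−3, 18).

(−3, 18) and (1, 20)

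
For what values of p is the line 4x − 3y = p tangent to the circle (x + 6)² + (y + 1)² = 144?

For a tangent, require d(centre, line) = r = 12.
|4·(−6) − 3·(−1) − p| / √25 = 12
|p − (−21)| = 12·5, so p = 39 or p = −81.

p = −81 or p = 39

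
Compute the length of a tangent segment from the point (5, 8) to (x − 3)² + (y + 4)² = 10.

√138

The centre is (3, −4) and r = √10. The square of the distance from P to the centre is 4 + 144 = 148.
The tangent meets the radius at right angles, so tangent² = |PO|² − r² = 148 − 10 = 138.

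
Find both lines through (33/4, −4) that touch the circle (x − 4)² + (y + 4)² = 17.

4x + y = 29 and 4x − y = 37

Write the tangent as mx − y + (−4 − m·(33/4)) = 0 and set its distance from the centre to √17:
[m·(−17/4) − (0)]² = 17(m² + 1)
m² − 16 = 0, so m = −4 or m = 4.
Through (33/4, −4) these give 4x + y = 29 and 4x − y = 37.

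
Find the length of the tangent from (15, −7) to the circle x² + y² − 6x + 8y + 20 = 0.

2√37

Centre (3, −4), r² = 5. |PO|² = (12)² + (−3)² = 153.
The tangent meets the radius at right angles, so tangent² = |PO|² − r² = 153 − 5 = 148.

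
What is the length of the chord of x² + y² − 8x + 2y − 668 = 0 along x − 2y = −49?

Express y = (49 + x)/2 and substitute into the circle:
5x² + 70x − 75 = 0  ⟹  x² + 14x − 15 = 0
x = 1 or x = −15, giving (1, 25) and (−15, 17).
Chord length = distance between (1, 25) and (−15, 17) = √320 = 8√5.

8√5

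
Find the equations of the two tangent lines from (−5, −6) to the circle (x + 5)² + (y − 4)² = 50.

Write the tangent as mx − y + (−6 − m·(−5)) = 0 and set its distance from the centre to 5√2:
[m·(0) − (10)]² = 50(m² + 1)
m² − 1 = 0, so m = −1 or m = 1.
With m = −1: x + y = −11. With m = 1: x − y = 1.

x + y = −11 and x − y = 1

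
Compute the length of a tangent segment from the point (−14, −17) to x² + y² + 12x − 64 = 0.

Centre (−6, 0), r² = 100. |PO|² = (−8)² + (−17)² = 353.
Power of the point: PT² = |PO|² − r² = 253, so PT = √253.

√253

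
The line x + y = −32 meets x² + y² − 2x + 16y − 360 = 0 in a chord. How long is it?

From the line, y = −x − 32. Substituting:
2x² + 46x + 152 = 0  ⟹  x² + 23x + 76 = 0
x = −4 or x = −19, giving (−4, −28) and (−19, −13).
Chord length = distance between (−4, −28) and (−19, −13) = √450 = 15√2.

15√2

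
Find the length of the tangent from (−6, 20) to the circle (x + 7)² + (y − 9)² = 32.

Centre (−7, 9), r² = 32. |PO|² = (1)² + (11)² = 122.
The tangent meets the radius at right angles, so tangent² = |PO|² − r² = 122 − 32 = 90.

3√10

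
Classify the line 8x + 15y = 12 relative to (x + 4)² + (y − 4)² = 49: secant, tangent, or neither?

secant

Substituting the line into the circle gives 289x² + 2568x − 5121 = 0.
Discriminant = (2568)² − 4·289·(−5121) = 12514500 > 0.
Two real roots: the line is a secant.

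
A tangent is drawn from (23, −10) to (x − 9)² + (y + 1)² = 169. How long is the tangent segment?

6√3

With centre O = (9, −1), |OP|² = 277 and r² = 169.
The tangent meets the radius at right angles, so tangent² = |PO|² − r² = 277 − 169 = 108.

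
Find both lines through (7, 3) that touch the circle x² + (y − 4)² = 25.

4x + 3y = 37 and 3x − 4y = 9

Write the tangent as mx − y + (3 − m·(7)) = 0 and set its distance from the centre to 5:
[m·(−7) − (1)]² = 25(m² + 1)
12m² + 7m − 12 = 0, so m = −4/3 or m = 3/4.
With m = −4/3: 4x + 3y = 37. With m = 3/4: 3x − 4y = 9.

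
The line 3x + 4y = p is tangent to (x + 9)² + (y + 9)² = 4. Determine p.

The line touches the circle iff its distance from (−9, −9) is 2:
|3·(−9) + 4·(−9) − p| / √25 = 2
|p − (−63)| = 2·5, so p = −53 or p = −73.

p = −73 or p = −53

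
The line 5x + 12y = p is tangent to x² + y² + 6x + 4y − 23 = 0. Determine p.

p = −117 or p = 39

Tangency holds when the distance from the centre (−3, −2) to the line equals the radius 6:
|5·(−3) + 12·(−2) − p| / √169 = 6
|p − (−39)| = 6·13, so p = 39 or p = −117.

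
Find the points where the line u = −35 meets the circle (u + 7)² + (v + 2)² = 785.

(−35, −3) and (−35, −1)

The line gives u = −35. Substituting into the circle:
v² + 4v + 3 = 0
v = −1 or v = −3, giving (−35, −1) and (−35, −3).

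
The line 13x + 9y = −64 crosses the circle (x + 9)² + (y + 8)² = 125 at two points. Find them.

(−7, 3) and (2, −10)

From the line, y = (−64 − 13x)/9. Substituting:
250x² + 1250x − 3500 = 0  ⟹  x² + 5x − 14 = 0
x = 2 or x = −7, giving (2, −10) and (−7, 3).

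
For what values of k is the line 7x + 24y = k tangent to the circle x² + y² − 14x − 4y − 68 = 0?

k = −178 or k = 372

Tangency holds when the distance from the centre (7, 2) to the line equals the radius 11:
|7·7 + 24·2 − k| / √625 = 11
|k − (97)| = 11·25, so k = 372 or k = −178.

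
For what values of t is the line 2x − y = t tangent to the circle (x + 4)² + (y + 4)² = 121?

t = −4 ± 11√5

Tangency holds when the distance from the centre (−4, −4) to the line equals the radius 11:
|2·(−4) − 1·(−4) − t| / √5 = 11
|t − (−4)| = 11√5.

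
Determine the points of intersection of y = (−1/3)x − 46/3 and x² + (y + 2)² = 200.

Substitute y = (−46 − x)/3:
10x² + 80x − 200 = 0  ⟹  x² + 8x − 20 = 0
x = 2 or x = −10, giving (2, −16) and (−10, −12).

(−10, −12) and (2, −16)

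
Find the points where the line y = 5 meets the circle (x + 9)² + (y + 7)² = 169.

(−14, 5) and (−4, 5)

Express y = 5 and substitute into the circle:
x² + 18x + 56 = 0
x = −4 or x = −14, giving (−4, 5) and (−14, 5).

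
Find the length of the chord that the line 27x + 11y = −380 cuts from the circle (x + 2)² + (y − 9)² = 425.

The distance from (−2, 9) to the line is 425/√850, and r² = 425.
Chord = 2√(r² − d²) = 2·√(425/2) = 5√34.

5√34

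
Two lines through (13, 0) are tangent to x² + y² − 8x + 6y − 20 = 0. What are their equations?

Write the tangent as mx − y + (0 − m·(13)) = 0 and set its distance from the centre to 3√5:
[m·(−9) − (−3)]² = 45(m² + 1)
2m² − 3m − 2 = 0, so m = 2 or m = −1/2.
Through (13, 0) these give 2x − y = 26 and x + 2y = 13.

2x − y = 26 and x + 2y = 13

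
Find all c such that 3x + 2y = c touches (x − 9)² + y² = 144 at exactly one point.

For a tangent, require d(centre, line) = r = 12.
|3·9 + 2·0 − c| / √13 = 12
|c − (27)| = 12√13.

c = 27 ± 12√13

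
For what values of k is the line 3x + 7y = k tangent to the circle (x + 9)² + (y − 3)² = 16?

For a tangent, require d(centre, line) = r = 4.
|3·(−9) + 7·3 − k| / √58 = 4
|k − (−6)| = 4√58.

k = −6 ± 4√58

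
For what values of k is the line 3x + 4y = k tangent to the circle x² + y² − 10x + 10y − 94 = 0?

For a tangent, require d(centre, line) = r = 12.
|3·5 + 4·(−5) − k| / √25 = 12
|k − (−5)| = 12·5, so k = 55 or k = −65.

k = −65 or k = 55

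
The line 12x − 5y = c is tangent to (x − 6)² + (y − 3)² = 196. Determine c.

The line touches the circle iff its distance from (6, 3) is 14:
|12·6 − 5·3 − c| / √169 = 14
|c − (57)| = 14·13, so c = 239 or c = −125.

c = −125 or c = 239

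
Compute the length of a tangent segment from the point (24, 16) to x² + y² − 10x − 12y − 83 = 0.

√317

With centre O = (5, 6), |OP|² = 461 and r² = 144.
The tangent meets the radius at right angles, so tangent² = |PO|² − r² = 461 − 144 = 317.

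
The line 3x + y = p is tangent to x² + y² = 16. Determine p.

For a tangent, require d(centre, line) = r = 4.
|3·0 + 1·0 − p| / √10 = 4
|p| = 4√10.

p = ±4√10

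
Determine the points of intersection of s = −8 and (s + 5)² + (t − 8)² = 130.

(−8, −3) and (−8, 19)

The line gives s = −8. Substituting into the circle:
t² − 16t − 57 = 0
t = 19 or t = −3, giving (−8, 19) and (−8, −3).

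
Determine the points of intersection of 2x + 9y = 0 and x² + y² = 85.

Express y = (−2x)/9 and substitute into the circle:
85x² − 6885 = 0  ⟹  x² − 81 = 0
x = 9 or x = −9, giving (9, −2) and (−9, 2).

(−9, 2) and (9, −2)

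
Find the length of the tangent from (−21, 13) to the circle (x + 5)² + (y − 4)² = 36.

The centre is (−5, 4) and r = 6. The square of the distance from P to the centre is 256 + 81 = 337.
The tangent meets the radius at right angles, so tangent² = |PO|² − r² = 337 − 36 = 301.

√301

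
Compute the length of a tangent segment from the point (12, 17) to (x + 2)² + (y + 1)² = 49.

The centre is (−2, −1) and r = 7. The square of the distance from P to the centre is 196 + 324 = 520.
By the tangent–radius right angle, tangent length = √(|PO|² − r²) = √471.

√471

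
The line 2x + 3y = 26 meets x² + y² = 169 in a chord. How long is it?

6√13

From the line, y = (26 − 2x)/3. Substituting:
13x² − 104x − 845 = 0  ⟹  x² − 8x − 65 = 0
x = 13 or x = −5, giving (13, 0) and (−5, 12).
|(13, 0) − (−5, 12)| = √((18)² + (−12)²) = 6√13.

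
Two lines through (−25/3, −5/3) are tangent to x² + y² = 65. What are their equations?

8x − y = −65 and 7x + 4y = −65

A line y − (−5/3) = m(x − (−25/3)) is tangent when its distance from (0, 0) is √65:
[m·(25/3) − (5/3)]² = 65(m² + 1)
4m² − 25m − 56 = 0, so m = 8 or m = −7/4.
Through (−25/3, −5/3) these give 8x − y = −65 and 7x + 4y = −65.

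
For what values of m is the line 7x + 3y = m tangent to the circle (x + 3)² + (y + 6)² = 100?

m = −39 ± 10√58

Tangency holds when the distance from the centre (−3, −6) to the line equals the radius 10:
|7·(−3) + 3·(−6) − m| / √58 = 10
|m − (−39)| = 10√58.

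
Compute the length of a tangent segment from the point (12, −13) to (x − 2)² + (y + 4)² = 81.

10

The centre is (2, −4) and r = 9. The square of the distance from P to the centre is 100 + 81 = 181.
Power of the point: PT² = |PO|² − r² = 100, so PT = 10.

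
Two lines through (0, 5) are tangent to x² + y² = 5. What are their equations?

A line y − (5) = m(x − (0)) is tangent when its distance from (0, 0) is √5:
(0m − (−5))² = 5(m² + 1)
m² − 4 = 0, so m = −2 or m = 2.
Through (0, 5) these give 2x + y = 5 and 2x − y = −5.

2x + y = 5 and 2x − y = −5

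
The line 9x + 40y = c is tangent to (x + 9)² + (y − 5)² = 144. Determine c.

Tangency holds when the distance from the centre (−9, 5) to the line equals the radius 12:
|9·(−9) + 40·5 − c| / √1681 = 12
|c − (119)| = 12·41, so c = 611 or c = −373.

c = −373 or c = 611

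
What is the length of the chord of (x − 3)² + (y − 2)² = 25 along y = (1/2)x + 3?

Substitute y = (6 + x)/2:
5x² − 20x − 60 = 0  ⟹  x² − 4x − 12 = 0
x = 6 or x = −2, giving (6, 6) and (−2, 2).
|(6, 6) − (−2, 2)| = √((8)² + (4)²) = 4√5.

4√5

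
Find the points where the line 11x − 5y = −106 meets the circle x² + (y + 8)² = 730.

From the line, y = (106 + 11x)/5. Substituting:
146x² + 3212x + 3066 = 0  ⟹  x² + 22x + 21 = 0
x = −1 or x = −21, giving (−1, 19) and (−21, −25).

(−21, −25) and (−1, 19)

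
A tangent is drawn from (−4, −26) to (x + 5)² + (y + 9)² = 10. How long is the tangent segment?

Centre (−5, −9), r² = 10. |PO|² = (1)² + (−17)² = 290.
By the tangent–radius right angle, tangent length = √(|PO|² − r²) = √280 = 2√70.

2√70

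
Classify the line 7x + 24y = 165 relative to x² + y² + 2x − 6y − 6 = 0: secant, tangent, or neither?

tangent

Substituting the line into the circle gives 625x² − 150x + 9 = 0.
Δ = 22500 − 22500 = 0.
A repeated root: the line is tangent.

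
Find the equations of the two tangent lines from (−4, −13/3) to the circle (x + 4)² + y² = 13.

A line y − (−13/3) = m(x − (−4)) is tangent when its distance from (−4, 0) is √13:
[m·(0) − (13/3)]² = 13(m² + 1)
9m² − 4 = 0, so m = −2/3 or m = 2/3.
Through (−4, −13/3) these give 2x + 3y = −21 and 2x − 3y = 5.

2x + 3y = −21 and 2x − 3y = 5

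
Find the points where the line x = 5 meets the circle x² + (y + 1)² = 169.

(5, −13) and (5, 11)

The line gives x = 5. Substituting into the circle:
y² + 2y − 143 = 0
y = 11 or y = −13, giving (5, 11) and (5, −13).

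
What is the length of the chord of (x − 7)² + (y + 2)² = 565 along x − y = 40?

Centre (7, −2), r² = 565. Perpendicular distance d from centre to line = |−31| / √2 = 31/√2.
Half the chord is √(r² − d²) = √(169/2), so the full chord is 13√2.

13√2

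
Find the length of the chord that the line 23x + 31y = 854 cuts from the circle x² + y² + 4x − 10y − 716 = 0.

√1490

Centre (−2, 5), r² = 745. Perpendicular distance d from centre to line = |−745| / √1490 = 745/√1490.
Chord = 2√(r² − d²) = 2·√(745/2) = √1490.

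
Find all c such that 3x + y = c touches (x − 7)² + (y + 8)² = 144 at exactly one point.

c = 13 ± 12√10

The line touches the circle iff its distance from (7, −8) is 12:
|3·7 + 1·(−8) − c| / √10 = 12
|c − (13)| = 12√10.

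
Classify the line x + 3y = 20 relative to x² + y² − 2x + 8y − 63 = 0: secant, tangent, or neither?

neither

Centre (1, −4), r² = 80. Distance² from centre to line = (−31)²/10 = 961/10.
Since d² > r², the line lies outside the circle.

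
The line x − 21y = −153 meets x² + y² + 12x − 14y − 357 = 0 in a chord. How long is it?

Centre (−6, 7), r² = 442. Perpendicular distance d from centre to line = |0| / √442 = 0/√442.
Half the chord is √(r² − d²) = √(442), so the full chord is 2√442.

2√442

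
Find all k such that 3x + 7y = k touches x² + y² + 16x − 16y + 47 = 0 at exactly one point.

For a tangent, require d(centre, line) = r = 9.
|3·(−8) + 7·8 − k| / √58 = 9
|k − (32)| = 9√58.

k = 32 ± 9√58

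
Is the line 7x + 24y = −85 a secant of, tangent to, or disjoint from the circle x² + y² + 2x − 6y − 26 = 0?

tangent

Centre (−1, 3), r² = 36. Distance² from centre to line = (150)²/625 = 36.
Since d² = r², the line is tangent.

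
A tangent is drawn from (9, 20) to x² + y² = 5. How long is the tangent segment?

2√119

The centre is (0, 0) and r = √5. The square of the distance from P to the centre is 81 + 400 = 481.
By the tangent–radius right angle, tangent length = √(|PO|² − r²) = √476 = 2√119.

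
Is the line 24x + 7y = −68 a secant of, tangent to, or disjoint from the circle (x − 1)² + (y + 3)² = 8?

disjoint

Substituting the line into the circle gives 625x² + 2158x + 1866 = 0.
Discriminant = (2158)² − 4·625·(1866) = −8036 < 0.
No real roots: the line does not meet the circle.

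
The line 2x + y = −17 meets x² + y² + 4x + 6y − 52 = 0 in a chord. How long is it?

The distance from (−2, −3) to the line is 10/√5, and r² = 65.
Chord = 2√(r² − d²) = 2·√(45) = 6√5.

6√5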